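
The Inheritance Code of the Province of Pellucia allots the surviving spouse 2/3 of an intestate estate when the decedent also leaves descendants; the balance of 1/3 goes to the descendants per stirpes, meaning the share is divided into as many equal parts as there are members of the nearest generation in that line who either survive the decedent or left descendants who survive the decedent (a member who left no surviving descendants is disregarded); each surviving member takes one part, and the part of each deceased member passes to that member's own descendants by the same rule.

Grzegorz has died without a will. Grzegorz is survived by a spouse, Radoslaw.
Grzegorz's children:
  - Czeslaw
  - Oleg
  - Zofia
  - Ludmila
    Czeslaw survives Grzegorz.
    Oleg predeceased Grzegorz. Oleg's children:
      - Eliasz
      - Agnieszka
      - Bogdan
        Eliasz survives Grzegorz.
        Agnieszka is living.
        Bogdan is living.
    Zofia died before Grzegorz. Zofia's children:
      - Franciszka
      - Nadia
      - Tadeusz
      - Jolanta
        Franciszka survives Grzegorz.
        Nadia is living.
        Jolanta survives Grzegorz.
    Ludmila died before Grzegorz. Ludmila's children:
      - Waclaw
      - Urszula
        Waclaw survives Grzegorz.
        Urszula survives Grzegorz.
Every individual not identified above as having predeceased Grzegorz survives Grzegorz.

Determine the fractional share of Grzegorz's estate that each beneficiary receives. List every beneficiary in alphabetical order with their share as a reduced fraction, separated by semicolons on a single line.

Radoslaw, as surviving spouse, takes 2/3.
The remaining 1/3 passes to Grzegorz's descendants per stirpes.
The 1/3 is divided into 4 equal shares of 1/12 among Czeslaw, Oleg, Zofia, Ludmila.
Czeslaw is living and takes 1/12.
Oleg predeceased; the 1/12 allotted to Oleg's branch passes to Oleg's issue by representation.
The 1/12 is divided into 3 equal shares of 1/36 among Eliasz, Agnieszka, Bogdan.
Eliasz is living and takes 1/36.
Agnieszka is living and takes 1/36.
Bogdan is living and takes 1/36.
Zofia predeceased; the 1/12 allotted to Zofia's branch passes to Zofia's issue by representation.
The 1/12 is divided into 4 equal shares of 1/48 among Franciszka, Nadia, Tadeusz, Jolanta.
Franciszka is living and takes 1/48.
Nadia is living and takes 1/48.
Tadeusz is living and takes 1/48.
Jolanta is living and takes 1/48.
Ludmila predeceased; the 1/12 allotted to Ludmila's branch passes to Ludmila's issue by representation.
The 1/12 is divided into 2 equal shares of 1/24 among Waclaw, Urszula.
Waclaw is living and takes 1/24.
Urszula is living and takes 1/24.

Agnieszka 1/36; Bogdan 1/36; Czeslaw 1/12; Eliasz 1/36; Franciszka 1/48; Jolanta 1/48; Nadia 1/48; Radoslaw 2/3; Tadeusz 1/48; Urszula 1/24; Waclaw 1/24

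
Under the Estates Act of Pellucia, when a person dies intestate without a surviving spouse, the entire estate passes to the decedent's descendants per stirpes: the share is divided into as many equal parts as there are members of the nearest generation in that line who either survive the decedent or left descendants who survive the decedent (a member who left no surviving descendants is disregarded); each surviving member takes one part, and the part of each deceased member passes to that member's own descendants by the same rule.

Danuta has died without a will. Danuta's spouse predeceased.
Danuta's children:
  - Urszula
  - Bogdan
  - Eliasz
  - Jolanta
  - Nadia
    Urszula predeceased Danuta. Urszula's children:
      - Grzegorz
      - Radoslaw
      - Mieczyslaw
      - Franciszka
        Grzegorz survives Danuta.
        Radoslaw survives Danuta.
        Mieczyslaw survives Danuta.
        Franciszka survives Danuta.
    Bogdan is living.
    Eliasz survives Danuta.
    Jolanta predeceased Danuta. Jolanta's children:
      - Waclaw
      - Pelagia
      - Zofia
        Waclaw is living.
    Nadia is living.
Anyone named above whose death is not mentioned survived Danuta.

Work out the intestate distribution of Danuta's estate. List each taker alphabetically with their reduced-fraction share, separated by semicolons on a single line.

Bogdan 1/5; Eliasz 1/5; Franciszka 1/20; Grzegorz 1/20; Mieczyslaw 1/20; Nadia 1/5; Pelagia 1/15; Radoslaw 1/20; Waclaw 1/15; Zofia 1/15

There is no surviving spouse, so the entire estate passes to Danuta's descendants per stirpes.
The estate is divided into 5 equal shares of 1/5 among Urszula, Bogdan, Eliasz, Jolanta, Nadia.
Urszula predeceased; the 1/5 allotted to Urszula's branch passes to Urszula's issue by representation.
The 1/5 is divided into 4 equal shares of 1/20 among Grzegorz, Radoslaw, Mieczyslaw, Franciszka.
Grzegorz is living and takes 1/20.
Radoslaw is living and takes 1/20.
Mieczyslaw is living and takes 1/20.
Franciszka is living and takes 1/20.
Bogdan is living and takes 1/5.
Eliasz is living and takes 1/5.
Jolanta predeceased; the 1/5 allotted to Jolanta's branch passes to Jolanta's issue by representation.
The 1/5 is divided into 3 equal shares of 1/15 among Waclaw, Pelagia, Zofia.
Waclaw is living and takes 1/15.
Pelagia is living and takes 1/15.
Zofia is living and takes 1/15.
Nadia is living and takes 1/5.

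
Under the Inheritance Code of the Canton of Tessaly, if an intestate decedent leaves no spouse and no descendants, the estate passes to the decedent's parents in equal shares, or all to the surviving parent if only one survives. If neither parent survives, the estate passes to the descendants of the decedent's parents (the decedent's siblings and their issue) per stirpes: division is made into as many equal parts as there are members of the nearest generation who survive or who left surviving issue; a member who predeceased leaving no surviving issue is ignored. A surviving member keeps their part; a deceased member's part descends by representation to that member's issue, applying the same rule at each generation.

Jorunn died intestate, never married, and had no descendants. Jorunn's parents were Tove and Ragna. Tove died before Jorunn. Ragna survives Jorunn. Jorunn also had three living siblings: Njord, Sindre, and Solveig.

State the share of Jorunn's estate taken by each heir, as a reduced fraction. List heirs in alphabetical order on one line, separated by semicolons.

Only one parent, Ragna, survives, so Ragna takes the entire estate. The siblings take nothing because a surviving parent has priority.

Ragna 1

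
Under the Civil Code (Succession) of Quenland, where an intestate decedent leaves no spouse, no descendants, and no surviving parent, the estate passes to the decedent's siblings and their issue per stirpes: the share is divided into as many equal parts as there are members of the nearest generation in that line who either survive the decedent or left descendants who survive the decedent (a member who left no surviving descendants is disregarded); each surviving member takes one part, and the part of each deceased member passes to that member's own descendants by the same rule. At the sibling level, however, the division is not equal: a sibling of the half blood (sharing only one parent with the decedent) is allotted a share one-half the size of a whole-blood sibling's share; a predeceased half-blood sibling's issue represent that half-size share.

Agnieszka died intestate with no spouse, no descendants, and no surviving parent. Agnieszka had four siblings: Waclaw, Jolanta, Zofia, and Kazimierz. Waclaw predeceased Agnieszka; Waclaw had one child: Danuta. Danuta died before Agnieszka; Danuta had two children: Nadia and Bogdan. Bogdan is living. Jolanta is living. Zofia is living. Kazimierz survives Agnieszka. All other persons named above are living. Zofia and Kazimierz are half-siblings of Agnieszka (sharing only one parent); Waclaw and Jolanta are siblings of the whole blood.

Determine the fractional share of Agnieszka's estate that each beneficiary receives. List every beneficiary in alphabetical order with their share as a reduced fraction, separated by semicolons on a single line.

Bogdan 1/6; Jolanta 1/3; Kazimierz 1/6; Nadia 1/6; Zofia 1/6

No spouse, descendants, or parent survives, so the estate passes to Agnieszka's siblings per stirpes.
Half-blood siblings count for one-half the weight of whole-blood siblings at the initial division.
Dividing 1 in proportion to weights (total weight 3): Waclaw (weight 1) → 1/3; Jolanta (weight 1) → 1/3; Zofia (weight 1/2) → 1/6; Kazimierz (weight 1/2) → 1/6.
Waclaw predeceased; the 1/3 allotted to Waclaw's branch passes to Waclaw's issue by representation.
Danuta's line is the sole branch at this level, so the full 1/3 passes to Danuta's issue by representation.
The 1/3 is divided into 2 equal shares of 1/6 among Nadia, Bogdan.
Nadia is living and takes 1/6.
Bogdan is living and takes 1/6.
Jolanta is living and takes 1/3.
Zofia is living and takes 1/6.
Kazimierz is living and takes 1/6.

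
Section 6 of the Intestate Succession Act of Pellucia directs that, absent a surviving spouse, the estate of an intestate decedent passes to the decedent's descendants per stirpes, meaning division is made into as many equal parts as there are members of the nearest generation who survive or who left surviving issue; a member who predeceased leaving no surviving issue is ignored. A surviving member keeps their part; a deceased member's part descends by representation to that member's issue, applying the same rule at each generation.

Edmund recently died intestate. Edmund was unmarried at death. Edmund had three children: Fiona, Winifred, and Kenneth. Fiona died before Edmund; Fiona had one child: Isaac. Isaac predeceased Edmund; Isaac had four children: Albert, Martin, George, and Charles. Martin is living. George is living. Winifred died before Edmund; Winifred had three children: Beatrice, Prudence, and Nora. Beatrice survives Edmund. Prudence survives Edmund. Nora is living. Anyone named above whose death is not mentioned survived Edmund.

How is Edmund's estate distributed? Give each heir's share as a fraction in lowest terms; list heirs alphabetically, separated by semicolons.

There is no surviving spouse, so the entire estate passes to Edmund's descendants per stirpes.
The estate is divided into 3 equal shares of 1/3 among Fiona, Winifred, Kenneth.
Fiona predeceased; the 1/3 allotted to Fiona's branch passes to Fiona's issue by representation.
Isaac's line is the sole branch at this level, so the full 1/3 passes to Isaac's issue by representation.
The 1/3 is divided into 4 equal shares of 1/12 among Albert, Martin, George, Charles.
Albert is living and takes 1/12.
Martin is living and takes 1/12.
George is living and takes 1/12.
Charles is living and takes 1/12.
Winifred predeceased; the 1/3 allotted to Winifred's branch passes to Winifred's issue by representation.
The 1/3 is divided into 3 equal shares of 1/9 among Beatrice, Prudence, Nora.
Beatrice is living and takes 1/9.
Prudence is living and takes 1/9.
Nora is living and takes 1/9.
Kenneth is living and takes 1/3.

Albert 1/12; Beatrice 1/9; Charles 1/12; George 1/12; Kenneth 1/3; Martin 1/12; Nora 1/9; Prudence 1/9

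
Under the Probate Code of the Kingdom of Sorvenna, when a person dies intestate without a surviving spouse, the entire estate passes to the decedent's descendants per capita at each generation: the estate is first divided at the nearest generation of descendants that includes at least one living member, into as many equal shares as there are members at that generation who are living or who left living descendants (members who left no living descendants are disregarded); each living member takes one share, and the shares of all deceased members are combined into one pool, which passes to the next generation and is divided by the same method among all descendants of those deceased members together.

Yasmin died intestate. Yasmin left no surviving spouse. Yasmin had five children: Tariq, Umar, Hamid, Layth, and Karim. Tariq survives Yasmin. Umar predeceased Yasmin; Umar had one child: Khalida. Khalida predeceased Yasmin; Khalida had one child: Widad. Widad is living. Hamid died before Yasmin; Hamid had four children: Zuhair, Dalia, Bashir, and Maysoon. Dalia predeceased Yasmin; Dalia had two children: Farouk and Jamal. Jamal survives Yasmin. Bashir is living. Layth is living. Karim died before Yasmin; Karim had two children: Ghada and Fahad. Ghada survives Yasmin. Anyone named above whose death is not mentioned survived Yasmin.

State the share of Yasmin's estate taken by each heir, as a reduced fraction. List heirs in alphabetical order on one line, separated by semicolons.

There is no surviving spouse, so the entire estate passes to Yasmin's descendants per capita at each generation.
At generation 1 (Tariq, Umar, Hamid, Layth, Karim) there are 5 shares of (1)/5 = 1/5 each.
Living: Tariq and Layth — each takes 1/5.
Deceased: Umar, Hamid, and Karim. Their combined 3/5 is pooled and carried to generation 2.
At generation 2 (Khalida, Zuhair, Dalia, Bashir, Maysoon, Ghada, Fahad) there are 7 shares of (3/5)/7 = 3/35 each.
Living: Zuhair, Bashir, Maysoon, Ghada, and Fahad — each takes 3/35.
Deceased: Khalida and Dalia. Their combined 6/35 is pooled and carried to generation 3.
At generation 3 (Widad, Farouk, Jamal) there are 3 shares of (6/35)/3 = 2/35 each.
Living: Widad, Farouk, and Jamal — each takes 2/35.

Bashir 3/35; Fahad 3/35; Farouk 2/35; Ghada 3/35; Jamal 2/35; Layth 1/5; Maysoon 3/35; Tariq 1/5; Widad 2/35; Zuhair 3/35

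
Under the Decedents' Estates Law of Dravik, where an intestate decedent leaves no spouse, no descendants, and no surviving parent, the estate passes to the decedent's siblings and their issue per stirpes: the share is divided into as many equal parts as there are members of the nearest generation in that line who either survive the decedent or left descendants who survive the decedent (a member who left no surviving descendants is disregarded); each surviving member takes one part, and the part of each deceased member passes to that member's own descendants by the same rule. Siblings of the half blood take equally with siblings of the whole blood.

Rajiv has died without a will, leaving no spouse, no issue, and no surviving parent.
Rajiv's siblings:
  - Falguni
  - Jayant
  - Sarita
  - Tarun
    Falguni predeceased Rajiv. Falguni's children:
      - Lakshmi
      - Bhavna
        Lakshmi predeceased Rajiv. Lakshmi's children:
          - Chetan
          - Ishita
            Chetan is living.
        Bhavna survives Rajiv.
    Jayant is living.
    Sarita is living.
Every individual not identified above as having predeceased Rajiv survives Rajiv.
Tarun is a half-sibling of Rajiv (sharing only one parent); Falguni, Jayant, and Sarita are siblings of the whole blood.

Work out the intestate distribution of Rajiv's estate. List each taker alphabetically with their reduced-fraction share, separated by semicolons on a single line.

No spouse, descendants, or parent survives, so the estate passes to Rajiv's siblings per stirpes.
Half-blood and whole-blood siblings take equally under the stated rule.
The estate is divided into 4 equal shares of 1/4 among Falguni, Jayant, Sarita, Tarun.
Falguni predeceased; the 1/4 allotted to Falguni's branch passes to Falguni's issue by representation.
The 1/4 is divided into 2 equal shares of 1/8 among Lakshmi, Bhavna.
Lakshmi predeceased; the 1/8 allotted to Lakshmi's branch passes to Lakshmi's issue by representation.
The 1/8 is divided into 2 equal shares of 1/16 among Chetan, Ishita.
Chetan is living and takes 1/16.
Ishita is living and takes 1/16.
Bhavna is living and takes 1/8.
Jayant is living and takes 1/4.
Sarita is living and takes 1/4.
Tarun is living and takes 1/4.

Bhavna 1/8; Chetan 1/16; Ishita 1/16; Jayant 1/4; Sarita 1/4; Tarun 1/4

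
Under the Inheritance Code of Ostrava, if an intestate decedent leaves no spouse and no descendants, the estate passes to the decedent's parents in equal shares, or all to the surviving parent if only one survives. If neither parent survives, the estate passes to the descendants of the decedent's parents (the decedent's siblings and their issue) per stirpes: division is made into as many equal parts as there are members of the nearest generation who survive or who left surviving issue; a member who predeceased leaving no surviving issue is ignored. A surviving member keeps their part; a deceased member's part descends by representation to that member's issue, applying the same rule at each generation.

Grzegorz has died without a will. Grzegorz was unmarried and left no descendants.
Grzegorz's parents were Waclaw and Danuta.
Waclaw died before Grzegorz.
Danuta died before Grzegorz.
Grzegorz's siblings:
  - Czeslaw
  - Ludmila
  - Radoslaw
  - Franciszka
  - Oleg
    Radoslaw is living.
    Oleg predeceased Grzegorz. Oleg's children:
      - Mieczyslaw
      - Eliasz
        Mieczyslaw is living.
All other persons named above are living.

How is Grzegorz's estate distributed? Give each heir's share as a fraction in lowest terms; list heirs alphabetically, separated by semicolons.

Czeslaw 1/5; Eliasz 1/10; Franciszka 1/5; Ludmila 1/5; Mieczyslaw 1/10; Radoslaw 1/5

Neither parent survives and there are no descendants, so the estate passes to Grzegorz's siblings and their issue per stirpes.
The estate is divided into 5 equal shares of 1/5 among Czeslaw, Ludmila, Radoslaw, Franciszka, Oleg.
Czeslaw is living and takes 1/5.
Ludmila is living and takes 1/5.
Radoslaw is living and takes 1/5.
Franciszka is living and takes 1/5.
Oleg predeceased; the 1/5 allotted to Oleg's branch passes to Oleg's issue by representation.
The 1/5 is divided into 2 equal shares of 1/10 among Mieczyslaw, Eliasz.
Mieczyslaw is living and takes 1/10.
Eliasz is living and takes 1/10.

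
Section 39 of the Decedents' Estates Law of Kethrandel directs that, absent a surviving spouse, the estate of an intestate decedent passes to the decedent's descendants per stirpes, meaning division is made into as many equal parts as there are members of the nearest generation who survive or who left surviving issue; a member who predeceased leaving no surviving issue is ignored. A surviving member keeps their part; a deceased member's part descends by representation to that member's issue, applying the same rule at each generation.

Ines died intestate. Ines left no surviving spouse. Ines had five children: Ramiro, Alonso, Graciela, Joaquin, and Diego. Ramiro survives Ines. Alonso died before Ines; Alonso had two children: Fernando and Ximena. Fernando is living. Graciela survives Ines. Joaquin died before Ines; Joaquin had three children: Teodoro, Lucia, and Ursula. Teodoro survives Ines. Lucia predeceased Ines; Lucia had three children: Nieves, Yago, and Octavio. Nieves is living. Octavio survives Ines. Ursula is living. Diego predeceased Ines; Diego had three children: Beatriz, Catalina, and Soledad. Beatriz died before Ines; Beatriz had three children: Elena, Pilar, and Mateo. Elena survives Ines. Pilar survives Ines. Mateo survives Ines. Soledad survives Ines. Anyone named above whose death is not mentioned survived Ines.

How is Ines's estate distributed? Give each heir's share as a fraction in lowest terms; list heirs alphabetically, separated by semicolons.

There is no surviving spouse, so the entire estate passes to Ines's descendants per stirpes.
The estate is divided into 5 equal shares of 1/5 among Ramiro, Alonso, Graciela, Joaquin, Diego.
Ramiro is living and takes 1/5.
Alonso predeceased; the 1/5 allotted to Alonso's branch passes to Alonso's issue by representation.
The 1/5 is divided into 2 equal shares of 1/10 among Fernando, Ximena.
Fernando is living and takes 1/10.
Ximena is living and takes 1/10.
Graciela is living and takes 1/5.
Joaquin predeceased; the 1/5 allotted to Joaquin's branch passes to Joaquin's issue by representation.
The 1/5 is divided into 3 equal shares of 1/15 among Teodoro, Lucia, Ursula.
Teodoro is living and takes 1/15.
Lucia predeceased; the 1/15 allotted to Lucia's branch passes to Lucia's issue by representation.
The 1/15 is divided into 3 equal shares of 1/45 among Nieves, Yago, Octavio.
Nieves is living and takes 1/45.
Yago is living and takes 1/45.
Octavio is living and takes 1/45.
Ursula is living and takes 1/15.
Diego predeceased; the 1/5 allotted to Diego's branch passes to Diego's issue by representation.
The 1/5 is divided into 3 equal shares of 1/15 among Beatriz, Catalina, Soledad.
Beatriz predeceased; the 1/15 allotted to Beatriz's branch passes to Beatriz's issue by representation.
The 1/15 is divided into 3 equal shares of 1/45 among Elena, Pilar, Mateo.
Elena is living and takes 1/45.
Pilar is living and takes 1/45.
Mateo is living and takes 1/45.
Catalina is living and takes 1/15.
Soledad is living and takes 1/15.

Catalina 1/15; Elena 1/45; Fernando 1/10; Graciela 1/5; Mateo 1/45; Nieves 1/45; Octavio 1/45; Pilar 1/45; Ramiro 1/5; Soledad 1/15; Teodoro 1/15; Ursula 1/15; Ximena 1/10; Yago 1/45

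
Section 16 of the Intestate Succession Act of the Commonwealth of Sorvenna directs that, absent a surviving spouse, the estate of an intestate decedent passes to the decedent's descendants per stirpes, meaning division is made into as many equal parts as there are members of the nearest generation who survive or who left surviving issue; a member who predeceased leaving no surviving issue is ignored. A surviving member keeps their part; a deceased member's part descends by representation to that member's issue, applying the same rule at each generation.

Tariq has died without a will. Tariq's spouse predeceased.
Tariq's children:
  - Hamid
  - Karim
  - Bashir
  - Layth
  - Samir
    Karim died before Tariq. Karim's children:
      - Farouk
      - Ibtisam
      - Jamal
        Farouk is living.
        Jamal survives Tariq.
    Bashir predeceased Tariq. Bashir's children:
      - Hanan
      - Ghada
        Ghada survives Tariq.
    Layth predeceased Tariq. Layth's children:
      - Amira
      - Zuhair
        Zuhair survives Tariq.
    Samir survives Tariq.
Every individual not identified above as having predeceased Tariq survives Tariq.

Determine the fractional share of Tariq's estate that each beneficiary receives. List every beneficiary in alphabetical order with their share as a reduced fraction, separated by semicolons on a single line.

Amira 1/10; Farouk 1/15; Ghada 1/10; Hamid 1/5; Hanan 1/10; Ibtisam 1/15; Jamal 1/15; Samir 1/5; Zuhair 1/10

There is no surviving spouse, so the entire estate passes to Tariq's descendants per stirpes.
The estate is divided into 5 equal shares of 1/5 among Hamid, Karim, Bashir, Layth, Samir.
Hamid is living and takes 1/5.
Karim predeceased; the 1/5 allotted to Karim's branch passes to Karim's issue by representation.
The 1/5 is divided into 3 equal shares of 1/15 among Farouk, Ibtisam, Jamal.
Farouk is living and takes 1/15.
Ibtisam is living and takes 1/15.
Jamal is living and takes 1/15.
Bashir predeceased; the 1/5 allotted to Bashir's branch passes to Bashir's issue by representation.
The 1/5 is divided into 2 equal shares of 1/10 among Hanan, Ghada.
Hanan is living and takes 1/10.
Ghada is living and takes 1/10.
Layth predeceased; the 1/5 allotted to Layth's branch passes to Layth's issue by representation.
The 1/5 is divided into 2 equal shares of 1/10 among Amira, Zuhair.
Amira is living and takes 1/10.
Zuhair is living and takes 1/10.
Samir is living and takes 1/5.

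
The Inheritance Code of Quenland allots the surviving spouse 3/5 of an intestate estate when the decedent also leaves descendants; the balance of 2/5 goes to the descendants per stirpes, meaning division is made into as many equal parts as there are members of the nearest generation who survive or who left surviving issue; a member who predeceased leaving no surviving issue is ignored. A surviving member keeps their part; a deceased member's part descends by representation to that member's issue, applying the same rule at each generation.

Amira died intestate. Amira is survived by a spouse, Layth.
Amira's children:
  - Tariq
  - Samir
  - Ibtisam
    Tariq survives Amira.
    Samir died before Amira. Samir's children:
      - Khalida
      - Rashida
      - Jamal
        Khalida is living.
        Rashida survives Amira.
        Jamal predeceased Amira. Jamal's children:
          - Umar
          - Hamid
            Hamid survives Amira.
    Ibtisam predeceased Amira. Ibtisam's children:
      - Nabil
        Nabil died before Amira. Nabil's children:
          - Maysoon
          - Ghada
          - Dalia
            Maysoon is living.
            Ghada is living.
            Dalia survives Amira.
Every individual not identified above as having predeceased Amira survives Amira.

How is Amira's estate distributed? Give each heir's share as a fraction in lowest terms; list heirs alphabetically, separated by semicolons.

Dalia 2/45; Ghada 2/45; Hamid 1/45; Khalida 2/45; Layth 3/5; Maysoon 2/45; Rashida 2/45; Tariq 2/15; Umar 1/45

Layth, as surviving spouse, takes 3/5.
The remaining 2/5 passes to Amira's descendants per stirpes.
The 2/5 is divided into 3 equal shares of 2/15 among Tariq, Samir, Ibtisam.
Tariq is living and takes 2/15.
Samir predeceased; the 2/15 allotted to Samir's branch passes to Samir's issue by representation.
The 2/15 is divided into 3 equal shares of 2/45 among Khalida, Rashida, Jamal.
Khalida is living and takes 2/45.
Rashida is living and takes 2/45.
Jamal predeceased; the 2/45 allotted to Jamal's branch passes to Jamal's issue by representation.
The 2/45 is divided into 2 equal shares of 1/45 among Umar, Hamid.
Umar is living and takes 1/45.
Hamid is living and takes 1/45.
Ibtisam predeceased; the 2/15 allotted to Ibtisam's branch passes to Ibtisam's issue by representation.
Nabil's line is the sole branch at this level, so the full 2/15 passes to Nabil's issue by representation.
The 2/15 is divided into 3 equal shares of 2/45 among Maysoon, Ghada, Dalia.
Maysoon is living and takes 2/45.
Ghada is living and takes 2/45.
Dalia is living and takes 2/45.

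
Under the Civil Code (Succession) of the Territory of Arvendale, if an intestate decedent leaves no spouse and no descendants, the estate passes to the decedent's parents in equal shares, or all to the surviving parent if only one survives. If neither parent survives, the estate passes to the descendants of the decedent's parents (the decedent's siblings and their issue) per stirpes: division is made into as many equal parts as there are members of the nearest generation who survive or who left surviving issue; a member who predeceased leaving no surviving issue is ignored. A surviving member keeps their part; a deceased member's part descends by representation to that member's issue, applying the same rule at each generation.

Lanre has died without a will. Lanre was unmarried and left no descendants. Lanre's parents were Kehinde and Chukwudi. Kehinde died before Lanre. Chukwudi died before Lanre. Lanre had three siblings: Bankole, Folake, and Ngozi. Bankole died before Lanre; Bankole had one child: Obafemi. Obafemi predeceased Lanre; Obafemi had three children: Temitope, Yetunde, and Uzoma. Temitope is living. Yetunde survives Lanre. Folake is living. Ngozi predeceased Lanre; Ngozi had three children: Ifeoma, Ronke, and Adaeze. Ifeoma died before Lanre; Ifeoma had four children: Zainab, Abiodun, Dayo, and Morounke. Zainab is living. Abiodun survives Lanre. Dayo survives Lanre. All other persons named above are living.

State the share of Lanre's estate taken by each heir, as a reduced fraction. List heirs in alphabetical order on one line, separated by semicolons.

Neither parent survives and there are no descendants, so the estate passes to Lanre's siblings and their issue per stirpes.
The estate is divided into 3 equal shares of 1/3 among Bankole, Folake, Ngozi.
Bankole predeceased; the 1/3 allotted to Bankole's branch passes to Bankole's issue by representation.
Obafemi's line is the sole branch at this level, so the full 1/3 passes to Obafemi's issue by representation.
The 1/3 is divided into 3 equal shares of 1/9 among Temitope, Yetunde, Uzoma.
Temitope is living and takes 1/9.
Yetunde is living and takes 1/9.
Uzoma is living and takes 1/9.
Folake is living and takes 1/3.
Ngozi predeceased; the 1/3 allotted to Ngozi's branch passes to Ngozi's issue by representation.
The 1/3 is divided into 3 equal shares of 1/9 among Ifeoma, Ronke, Adaeze.
Ifeoma predeceased; the 1/9 allotted to Ifeoma's branch passes to Ifeoma's issue by representation.
The 1/9 is divided into 4 equal shares of 1/36 among Zainab, Abiodun, Dayo, Morounke.
Zainab is living and takes 1/36.
Abiodun is living and takes 1/36.
Dayo is living and takes 1/36.
Morounke is living and takes 1/36.
Ronke is living and takes 1/9.
Adaeze is living and takes 1/9.

Abiodun 1/36; Adaeze 1/9; Dayo 1/36; Folake 1/3; Morounke 1/36; Ronke 1/9; Temitope 1/9; Uzoma 1/9; Yetunde 1/9; Zainab 1/36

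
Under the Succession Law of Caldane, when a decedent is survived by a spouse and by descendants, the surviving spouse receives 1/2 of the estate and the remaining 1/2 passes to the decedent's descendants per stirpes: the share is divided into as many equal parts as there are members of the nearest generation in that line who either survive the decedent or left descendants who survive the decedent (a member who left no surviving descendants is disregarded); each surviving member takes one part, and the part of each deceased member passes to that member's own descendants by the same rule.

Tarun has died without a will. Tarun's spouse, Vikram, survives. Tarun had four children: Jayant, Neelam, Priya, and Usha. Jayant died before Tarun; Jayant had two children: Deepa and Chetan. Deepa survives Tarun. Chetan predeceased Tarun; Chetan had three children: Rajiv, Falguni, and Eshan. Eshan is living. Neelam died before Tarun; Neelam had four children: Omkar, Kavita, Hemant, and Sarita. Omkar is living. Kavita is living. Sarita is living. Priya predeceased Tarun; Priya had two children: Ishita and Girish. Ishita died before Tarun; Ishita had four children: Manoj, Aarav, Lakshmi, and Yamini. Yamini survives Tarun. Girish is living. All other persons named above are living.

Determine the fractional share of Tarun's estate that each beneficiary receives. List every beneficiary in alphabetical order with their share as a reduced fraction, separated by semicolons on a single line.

Aarav 1/64; Deepa 1/16; Eshan 1/48; Falguni 1/48; Girish 1/16; Hemant 1/32; Kavita 1/32; Lakshmi 1/64; Manoj 1/64; Omkar 1/32; Rajiv 1/48; Sarita 1/32; Usha 1/8; Vikram 1/2; Yamini 1/64

Vikram, as surviving spouse, takes 1/2.
The remaining 1/2 passes to Tarun's descendants per stirpes.
The 1/2 is divided into 4 equal shares of 1/8 among Jayant, Neelam, Priya, Usha.
Jayant predeceased; the 1/8 allotted to Jayant's branch passes to Jayant's issue by representation.
The 1/8 is divided into 2 equal shares of 1/16 among Deepa, Chetan.
Deepa is living and takes 1/16.
Chetan predeceased; the 1/16 allotted to Chetan's branch passes to Chetan's issue by representation.
The 1/16 is divided into 3 equal shares of 1/48 among Rajiv, Falguni, Eshan.
Rajiv is living and takes 1/48.
Falguni is living and takes 1/48.
Eshan is living and takes 1/48.
Neelam predeceased; the 1/8 allotted to Neelam's branch passes to Neelam's issue by representation.
The 1/8 is divided into 4 equal shares of 1/32 among Omkar, Kavita, Hemant, Sarita.
Omkar is living and takes 1/32.
Kavita is living and takes 1/32.
Hemant is living and takes 1/32.
Sarita is living and takes 1/32.
Priya predeceased; the 1/8 allotted to Priya's branch passes to Priya's issue by representation.
The 1/8 is divided into 2 equal shares of 1/16 among Ishita, Girish.
Ishita predeceased; the 1/16 allotted to Ishita's branch passes to Ishita's issue by representation.
The 1/16 is divided into 4 equal shares of 1/64 among Manoj, Aarav, Lakshmi, Yamini.
Manoj is living and takes 1/64.
Aarav is living and takes 1/64.
Lakshmi is living and takes 1/64.
Yamini is living and takes 1/64.
Girish is living and takes 1/16.
Usha is living and takes 1/8.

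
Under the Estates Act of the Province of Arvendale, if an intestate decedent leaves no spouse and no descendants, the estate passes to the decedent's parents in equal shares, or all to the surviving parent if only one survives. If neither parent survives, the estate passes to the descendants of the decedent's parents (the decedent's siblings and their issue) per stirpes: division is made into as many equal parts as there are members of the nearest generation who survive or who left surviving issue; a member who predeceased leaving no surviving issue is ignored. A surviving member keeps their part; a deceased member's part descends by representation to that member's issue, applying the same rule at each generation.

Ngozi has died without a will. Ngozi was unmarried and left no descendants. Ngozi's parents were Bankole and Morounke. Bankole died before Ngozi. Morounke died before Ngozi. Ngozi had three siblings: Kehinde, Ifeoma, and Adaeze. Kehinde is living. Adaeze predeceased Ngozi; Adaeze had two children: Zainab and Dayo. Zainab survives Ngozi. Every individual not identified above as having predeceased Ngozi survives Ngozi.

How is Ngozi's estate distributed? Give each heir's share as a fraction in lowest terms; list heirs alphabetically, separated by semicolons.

Neither parent survives and there are no descendants, so the estate passes to Ngozi's siblings and their issue per stirpes.
The estate is divided into 3 equal shares of 1/3 among Kehinde, Ifeoma, Adaeze.
Kehinde is living and takes 1/3.
Ifeoma is living and takes 1/3.
Adaeze predeceased; the 1/3 allotted to Adaeze's branch passes to Adaeze's issue by representation.
The 1/3 is divided into 2 equal shares of 1/6 among Zainab, Dayo.
Zainab is living and takes 1/6.
Dayo is living and takes 1/6.

Dayo 1/6; Ifeoma 1/3; Kehinde 1/3; Zainab 1/6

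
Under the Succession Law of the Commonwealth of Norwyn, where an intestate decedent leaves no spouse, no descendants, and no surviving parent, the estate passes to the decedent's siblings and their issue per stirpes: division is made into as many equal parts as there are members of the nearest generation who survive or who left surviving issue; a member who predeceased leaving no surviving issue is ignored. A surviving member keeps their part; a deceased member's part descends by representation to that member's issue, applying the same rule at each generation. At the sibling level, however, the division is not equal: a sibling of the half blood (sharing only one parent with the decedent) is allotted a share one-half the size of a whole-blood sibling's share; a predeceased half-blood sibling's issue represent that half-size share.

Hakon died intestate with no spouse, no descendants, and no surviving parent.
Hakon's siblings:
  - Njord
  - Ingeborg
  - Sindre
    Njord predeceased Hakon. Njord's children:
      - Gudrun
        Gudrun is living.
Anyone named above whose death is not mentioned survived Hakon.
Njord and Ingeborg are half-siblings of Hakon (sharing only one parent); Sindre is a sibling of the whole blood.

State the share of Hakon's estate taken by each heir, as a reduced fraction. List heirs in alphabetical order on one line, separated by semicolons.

Gudrun 1/4; Ingeborg 1/4; Sindre 1/2

No spouse, descendants, or parent survives, so the estate passes to Hakon's siblings per stirpes.
Half-blood siblings count for one-half the weight of whole-blood siblings at the initial division.
Dividing 1 in proportion to weights (total weight 2): Njord (weight 1/2) → 1/4; Ingeborg (weight 1/2) → 1/4; Sindre (weight 1) → 1/2.
Njord predeceased; the 1/4 allotted to Njord's branch passes to Njord's issue by representation.
Gudrun is the sole taker at this level and receives the full 1/4.
Ingeborg is living and takes 1/4.
Sindre is living and takes 1/2.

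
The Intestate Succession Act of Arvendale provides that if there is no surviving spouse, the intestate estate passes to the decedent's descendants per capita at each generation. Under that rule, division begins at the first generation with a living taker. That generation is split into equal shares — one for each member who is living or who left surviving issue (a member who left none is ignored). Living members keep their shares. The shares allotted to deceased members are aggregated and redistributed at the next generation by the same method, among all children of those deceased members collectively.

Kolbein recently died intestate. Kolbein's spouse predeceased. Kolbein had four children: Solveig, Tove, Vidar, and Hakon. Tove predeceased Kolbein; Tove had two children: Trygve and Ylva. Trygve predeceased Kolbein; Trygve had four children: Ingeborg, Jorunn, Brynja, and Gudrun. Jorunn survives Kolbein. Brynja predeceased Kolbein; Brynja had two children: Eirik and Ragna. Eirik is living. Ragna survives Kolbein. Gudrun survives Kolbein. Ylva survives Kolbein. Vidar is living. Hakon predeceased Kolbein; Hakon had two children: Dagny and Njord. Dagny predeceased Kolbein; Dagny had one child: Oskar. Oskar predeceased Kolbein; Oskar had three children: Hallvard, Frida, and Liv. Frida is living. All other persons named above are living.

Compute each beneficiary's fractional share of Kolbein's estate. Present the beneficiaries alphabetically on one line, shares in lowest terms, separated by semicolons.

Eirik 1/50; Frida 1/50; Gudrun 1/20; Hallvard 1/50; Ingeborg 1/20; Jorunn 1/20; Liv 1/50; Njord 1/8; Ragna 1/50; Solveig 1/4; Vidar 1/4; Ylva 1/8

There is no surviving spouse, so the entire estate passes to Kolbein's descendants per capita at each generation.
At generation 1 (Solveig, Tove, Vidar, Hakon) there are 4 shares of (1)/4 = 1/4 each.
Living: Solveig and Vidar — each takes 1/4.
Deceased: Tove and Hakon. Their combined 1/2 is pooled and carried to generation 2.
At generation 2 (Trygve, Ylva, Dagny, Njord) there are 4 shares of (1/2)/4 = 1/8 each.
Living: Ylva and Njord — each takes 1/8.
Deceased: Trygve and Dagny. Their combined 1/4 is pooled and carried to generation 3.
At generation 3 (Ingeborg, Jorunn, Brynja, Gudrun, Oskar) there are 5 shares of (1/4)/5 = 1/20 each.
Living: Ingeborg, Jorunn, and Gudrun — each takes 1/20.
Deceased: Brynja and Oskar. Their combined 1/10 is pooled and carried to generation 4.
At generation 4 (Eirik, Ragna, Hallvard, Frida, Liv) there are 5 shares of (1/10)/5 = 1/50 each.
Living: Eirik, Ragna, Hallvard, Frida, and Liv — each takes 1/50.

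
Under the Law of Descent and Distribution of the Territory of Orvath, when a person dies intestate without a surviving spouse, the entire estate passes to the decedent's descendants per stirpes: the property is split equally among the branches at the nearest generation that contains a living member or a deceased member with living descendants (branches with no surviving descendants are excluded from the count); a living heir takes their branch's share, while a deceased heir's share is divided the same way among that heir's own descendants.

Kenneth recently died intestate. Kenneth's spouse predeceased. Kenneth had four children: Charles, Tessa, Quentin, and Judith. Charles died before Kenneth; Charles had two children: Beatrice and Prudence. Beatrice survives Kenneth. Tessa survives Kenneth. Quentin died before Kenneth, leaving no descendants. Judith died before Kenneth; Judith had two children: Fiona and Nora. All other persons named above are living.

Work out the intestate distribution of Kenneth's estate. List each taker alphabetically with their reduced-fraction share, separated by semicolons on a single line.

There is no surviving spouse, so the entire estate passes to Kenneth's descendants per stirpes.
Quentin left no surviving issue, so that branch lapses and is disregarded.
The estate is divided into 3 equal shares of 1/3 among Charles, Tessa, Judith.
Charles predeceased; the 1/3 allotted to Charles's branch passes to Charles's issue by representation.
The 1/3 is divided into 2 equal shares of 1/6 among Beatrice, Prudence.
Beatrice is living and takes 1/6.
Prudence is living and takes 1/6.
Tessa is living and takes 1/3.
Judith predeceased; the 1/3 allotted to Judith's branch passes to Judith's issue by representation.
The 1/3 is divided into 2 equal shares of 1/6 among Fiona, Nora.
Fiona is living and takes 1/6.
Nora is living and takes 1/6.

Beatrice 1/6; Fiona 1/6; Nora 1/6; Prudence 1/6; Tessa 1/3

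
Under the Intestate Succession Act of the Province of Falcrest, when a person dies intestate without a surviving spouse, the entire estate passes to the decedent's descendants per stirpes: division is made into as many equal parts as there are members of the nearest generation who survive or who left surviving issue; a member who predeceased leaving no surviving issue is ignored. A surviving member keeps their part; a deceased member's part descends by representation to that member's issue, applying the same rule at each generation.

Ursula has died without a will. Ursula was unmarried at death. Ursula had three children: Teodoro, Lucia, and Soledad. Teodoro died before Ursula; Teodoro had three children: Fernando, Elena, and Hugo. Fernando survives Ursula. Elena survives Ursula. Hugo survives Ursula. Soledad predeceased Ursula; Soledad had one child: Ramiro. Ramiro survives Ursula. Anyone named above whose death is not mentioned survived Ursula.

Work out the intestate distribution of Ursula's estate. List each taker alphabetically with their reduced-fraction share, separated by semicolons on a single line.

There is no surviving spouse, so the entire estate passes to Ursula's descendants per stirpes.
The estate is divided into 3 equal shares of 1/3 among Teodoro, Lucia, Soledad.
Teodoro predeceased; the 1/3 allotted to Teodoro's branch passes to Teodoro's issue by representation.
The 1/3 is divided into 3 equal shares of 1/9 among Fernando, Elena, Hugo.
Fernando is living and takes 1/9.
Elena is living and takes 1/9.
Hugo is living and takes 1/9.
Lucia is living and takes 1/3.
Soledad predeceased; the 1/3 allotted to Soledad's branch passes to Soledad's issue by representation.
Ramiro is the sole taker at this level and receives the full 1/3.

Elena 1/9; Fernando 1/9; Hugo 1/9; Lucia 1/3; Ramiro 1/3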